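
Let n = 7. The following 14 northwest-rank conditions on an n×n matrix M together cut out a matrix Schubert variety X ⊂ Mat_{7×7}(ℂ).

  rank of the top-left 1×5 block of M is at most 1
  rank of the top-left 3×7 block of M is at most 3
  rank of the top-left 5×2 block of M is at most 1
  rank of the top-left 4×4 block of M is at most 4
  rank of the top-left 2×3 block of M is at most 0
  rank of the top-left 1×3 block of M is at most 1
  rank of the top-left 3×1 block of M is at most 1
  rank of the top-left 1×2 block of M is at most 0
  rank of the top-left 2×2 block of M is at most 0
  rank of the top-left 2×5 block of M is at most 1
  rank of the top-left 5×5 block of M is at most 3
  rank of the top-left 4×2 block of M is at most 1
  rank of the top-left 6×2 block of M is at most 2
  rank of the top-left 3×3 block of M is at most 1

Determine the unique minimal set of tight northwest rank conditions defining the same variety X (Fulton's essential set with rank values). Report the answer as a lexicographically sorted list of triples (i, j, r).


Recovering R(i,j) via the rank-extension bound from the 14 conditions:

  R[1]: 0  0  0  1  1  1  1
  R[2]: 0  0  0  1  1  2  2
  R[3]: 1  1  1  2  2  3  3
  R[4]: 1  1  2  3  3  4  4
  R[5]: 1  1  2  3  3  4  5
  R[6]: 1  2  3  4  4  5  6
  R[7]: 1  2  3  4  5  6  7

second differences of R give the permutation w = (4, 6, 1, 3, 7, 2, 5).

Rothe diagram D(w) (10 cells), 4 SE-corners (essential conditions):

[(2, 3, 0), (2, 5, 1), (5, 2, 1), (5, 5, 3)]


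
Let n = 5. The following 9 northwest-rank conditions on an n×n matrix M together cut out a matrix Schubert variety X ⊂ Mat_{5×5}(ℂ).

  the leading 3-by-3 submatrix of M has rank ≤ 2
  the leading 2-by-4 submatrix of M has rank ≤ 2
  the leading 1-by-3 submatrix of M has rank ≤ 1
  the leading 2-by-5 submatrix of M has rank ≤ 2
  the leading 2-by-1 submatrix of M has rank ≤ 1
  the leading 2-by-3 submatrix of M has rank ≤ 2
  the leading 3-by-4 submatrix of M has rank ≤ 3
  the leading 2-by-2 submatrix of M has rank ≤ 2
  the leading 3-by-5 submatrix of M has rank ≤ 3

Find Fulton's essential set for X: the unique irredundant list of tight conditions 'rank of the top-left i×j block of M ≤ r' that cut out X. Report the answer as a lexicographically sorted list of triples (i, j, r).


Recovering R(i,j) via the rank-extension bound from the 9 conditions:

  1 | 1 | 1 | 1 | 1
  1 | 2 | 2 | 2 | 2
  1 | 2 | 2 | 3 | 3
  1 | 2 | 3 | 4 | 4
  1 | 2 | 3 | 4 | 5

hence w(1..5) = (1, 2, 4, 3, 5).

Rothe diagram D(w) (1 cell), 1 SE-corner (essential condition):

[(3, 3, 2)]


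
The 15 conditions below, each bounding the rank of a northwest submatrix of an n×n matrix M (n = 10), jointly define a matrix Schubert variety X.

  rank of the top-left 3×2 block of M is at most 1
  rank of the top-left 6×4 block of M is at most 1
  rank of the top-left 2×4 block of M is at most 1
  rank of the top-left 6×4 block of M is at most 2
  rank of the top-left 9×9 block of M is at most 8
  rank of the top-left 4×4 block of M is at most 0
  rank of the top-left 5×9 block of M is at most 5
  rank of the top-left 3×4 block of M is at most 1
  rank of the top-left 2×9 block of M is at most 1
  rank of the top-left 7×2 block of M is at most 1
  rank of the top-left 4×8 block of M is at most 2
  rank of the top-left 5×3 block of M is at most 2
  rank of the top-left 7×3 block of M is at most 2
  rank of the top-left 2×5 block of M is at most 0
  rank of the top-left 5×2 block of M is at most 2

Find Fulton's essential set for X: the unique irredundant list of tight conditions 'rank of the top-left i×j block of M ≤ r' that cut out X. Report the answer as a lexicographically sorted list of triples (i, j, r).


Propagating the 15 rank bounds to every northwest block:

  0 | 0 | 0 | 0 | 0 | 1 | 1 | 1 | 1 | 1
  0 | 0 | 0 | 0 | 0 | 1 | 1 | 1 | 1 | 2
  0 | 0 | 0 | 0 | 1 | 2 | 2 | 2 | 2 | 3
  0 | 0 | 0 | 0 | 1 | 2 | 2 | 2 | 3 | 4
  1 | 1 | 1 | 1 | 2 | 3 | 3 | 3 | 4 | 5
  1 | 1 | 1 | 1 | 2 | 3 | 4 | 4 | 5 | 6
  1 | 1 | 2 | 2 | 3 | 4 | 5 | 5 | 6 | 7
  1 | 2 | 3 | 3 | 4 | 5 | 6 | 6 | 7 | 8
  1 | 2 | 3 | 4 | 5 | 6 | 7 | 7 | 8 | 9
  1 | 2 | 3 | 4 | 5 | 6 | 7 | 8 | 9 | 10

second differences of R give the permutation w = (6, 10, 5, 9, 1, 7, 3, 2, 4, 8).

6 SE-corners of the 27-cell Rothe diagram give Ess(w):

[(2, 5, 0), (2, 9, 1), (4, 4, 0), (4, 8, 2), (6, 4, 1), (7, 2, 1)]


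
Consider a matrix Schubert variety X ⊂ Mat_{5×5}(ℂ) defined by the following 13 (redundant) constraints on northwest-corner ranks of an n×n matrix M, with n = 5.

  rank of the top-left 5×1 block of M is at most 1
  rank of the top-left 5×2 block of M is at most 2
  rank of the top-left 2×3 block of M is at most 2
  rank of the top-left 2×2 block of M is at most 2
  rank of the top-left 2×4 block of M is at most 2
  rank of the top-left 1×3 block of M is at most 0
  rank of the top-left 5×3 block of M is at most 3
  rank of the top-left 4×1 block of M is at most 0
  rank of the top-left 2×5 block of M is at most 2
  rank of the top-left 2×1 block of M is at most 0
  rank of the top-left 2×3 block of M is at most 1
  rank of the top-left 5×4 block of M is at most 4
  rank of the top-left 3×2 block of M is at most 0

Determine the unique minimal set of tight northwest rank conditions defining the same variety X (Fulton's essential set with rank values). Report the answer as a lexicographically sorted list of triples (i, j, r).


Rank table r_w(5×5) implied by the 13 constraints:

  row 1: 0, 0, 0, 1, 1
  row 2: 0, 0, 1, 2, 2
  row 3: 0, 0, 1, 2, 3
  row 4: 0, 1, 2, 3, 4
  row 5: 1, 2, 3, 4, 5

the unique w with this rank table is (4, 3, 5, 2, 1).

ℓ(w)=8; the 3 essential cells (i,j,r):

[(1, 3, 0), (3, 2, 0), (4, 1, 0)]


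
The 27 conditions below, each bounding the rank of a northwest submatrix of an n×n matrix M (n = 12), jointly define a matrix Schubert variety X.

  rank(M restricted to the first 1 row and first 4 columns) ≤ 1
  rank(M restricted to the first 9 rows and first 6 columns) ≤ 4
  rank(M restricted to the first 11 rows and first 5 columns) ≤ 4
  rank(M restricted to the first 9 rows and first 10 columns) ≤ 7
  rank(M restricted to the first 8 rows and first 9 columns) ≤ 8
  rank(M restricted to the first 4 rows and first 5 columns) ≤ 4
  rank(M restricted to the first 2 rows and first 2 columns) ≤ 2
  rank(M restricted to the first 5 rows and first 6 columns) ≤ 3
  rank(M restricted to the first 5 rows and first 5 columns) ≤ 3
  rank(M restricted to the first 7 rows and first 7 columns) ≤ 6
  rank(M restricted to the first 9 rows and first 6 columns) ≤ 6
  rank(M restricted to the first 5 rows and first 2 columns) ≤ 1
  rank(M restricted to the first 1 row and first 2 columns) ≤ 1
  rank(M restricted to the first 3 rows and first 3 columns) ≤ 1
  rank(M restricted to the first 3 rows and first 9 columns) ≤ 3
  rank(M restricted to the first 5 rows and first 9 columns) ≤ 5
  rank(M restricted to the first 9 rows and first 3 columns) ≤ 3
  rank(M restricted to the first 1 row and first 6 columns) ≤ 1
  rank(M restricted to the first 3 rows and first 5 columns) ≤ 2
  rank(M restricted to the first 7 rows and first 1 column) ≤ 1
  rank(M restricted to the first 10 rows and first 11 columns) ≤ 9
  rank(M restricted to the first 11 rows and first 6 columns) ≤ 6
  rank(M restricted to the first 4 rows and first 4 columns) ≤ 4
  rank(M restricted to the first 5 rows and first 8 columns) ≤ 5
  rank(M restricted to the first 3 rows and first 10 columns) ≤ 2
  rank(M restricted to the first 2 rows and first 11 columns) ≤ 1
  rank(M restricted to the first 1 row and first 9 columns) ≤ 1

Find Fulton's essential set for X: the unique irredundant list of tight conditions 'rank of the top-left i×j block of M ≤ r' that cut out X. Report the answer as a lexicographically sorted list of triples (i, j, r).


The tightest implied rank at each (i,j), from the 27 conditions:

  R[1]: 1 1 1 1 1 1 1 1 1 1 1 1
  R[2]: 1 1 1 1 1 1 1 1 1 1 1 2
  R[3]: 1 1 1 2 2 2 2 2 2 2 2 3
  R[4]: 1 1 2 3 3 3 3 3 3 3 3 4
  R[5]: 1 1 2 3 3 3 4 4 4 4 4 5
  R[6]: 1 2 3 4 4 4 5 5 5 5 5 6
  R[7]: 1 2 3 4 4 4 5 6 6 6 6 7
  R[8]: 1 2 3 4 4 4 5 6 7 7 7 8
  R[9]: 1 2 3 4 4 4 5 6 7 7 8 9
  R[10]: 1 2 3 4 4 5 6 7 8 8 9 10
  R[11]: 1 2 3 4 4 5 6 7 8 9 10 11
  R[12]: 1 2 3 4 5 6 7 8 9 10 11 12

the unique w with this rank table is (1, 12, 4, 3, 7, 2, 8, 9, 11, 6, 10, 5).

|D(w)|=25, |Ess(w)|=7:

[(2, 11, 1), (3, 3, 1), (5, 2, 1), (5, 6, 3), (9, 6, 4), (9, 10, 7), (11, 5, 4)]


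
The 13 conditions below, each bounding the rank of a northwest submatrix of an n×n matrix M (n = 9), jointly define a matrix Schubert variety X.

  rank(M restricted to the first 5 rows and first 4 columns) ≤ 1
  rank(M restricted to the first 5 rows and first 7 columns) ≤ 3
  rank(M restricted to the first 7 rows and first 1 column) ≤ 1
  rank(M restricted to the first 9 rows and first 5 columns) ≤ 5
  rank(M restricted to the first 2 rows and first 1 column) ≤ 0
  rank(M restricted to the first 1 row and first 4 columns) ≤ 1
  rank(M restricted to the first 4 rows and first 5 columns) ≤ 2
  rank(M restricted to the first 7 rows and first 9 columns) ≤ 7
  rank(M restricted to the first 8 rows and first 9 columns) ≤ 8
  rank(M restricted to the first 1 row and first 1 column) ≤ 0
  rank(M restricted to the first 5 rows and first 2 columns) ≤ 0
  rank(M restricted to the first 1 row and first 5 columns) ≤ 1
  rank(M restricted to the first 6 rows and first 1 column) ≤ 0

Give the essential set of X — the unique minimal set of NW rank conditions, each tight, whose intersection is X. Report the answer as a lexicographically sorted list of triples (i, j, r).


The tightest implied rank at each (i,j), from the 13 conditions:

  row 1: 0, 0, 1, 1, 1, 1, 1, 1, 1
  row 2: 0, 0, 1, 1, 2, 2, 2, 2, 2
  row 3: 0, 0, 1, 1, 2, 3, 3, 3, 3
  row 4: 0, 0, 1, 1, 2, 3, 3, 4, 4
  row 5: 0, 0, 1, 1, 2, 3, 3, 4, 5
  row 6: 0, 1, 2, 2, 3, 4, 4, 5, 6
  row 7: 1, 2, 3, 3, 4, 5, 5, 6, 7
  row 8: 1, 2, 3, 4, 5, 6, 6, 7, 8
  row 9: 1, 2, 3, 4, 5, 6, 7, 8, 9

giving w = (3, 5, 6, 8, 9, 2, 1, 4, 7) via Δ²R.

ℓ(w)=17; the 4 essential cells (i,j,r):

[(5, 2, 0), (5, 4, 1), (5, 7, 3), (6, 1, 0)]


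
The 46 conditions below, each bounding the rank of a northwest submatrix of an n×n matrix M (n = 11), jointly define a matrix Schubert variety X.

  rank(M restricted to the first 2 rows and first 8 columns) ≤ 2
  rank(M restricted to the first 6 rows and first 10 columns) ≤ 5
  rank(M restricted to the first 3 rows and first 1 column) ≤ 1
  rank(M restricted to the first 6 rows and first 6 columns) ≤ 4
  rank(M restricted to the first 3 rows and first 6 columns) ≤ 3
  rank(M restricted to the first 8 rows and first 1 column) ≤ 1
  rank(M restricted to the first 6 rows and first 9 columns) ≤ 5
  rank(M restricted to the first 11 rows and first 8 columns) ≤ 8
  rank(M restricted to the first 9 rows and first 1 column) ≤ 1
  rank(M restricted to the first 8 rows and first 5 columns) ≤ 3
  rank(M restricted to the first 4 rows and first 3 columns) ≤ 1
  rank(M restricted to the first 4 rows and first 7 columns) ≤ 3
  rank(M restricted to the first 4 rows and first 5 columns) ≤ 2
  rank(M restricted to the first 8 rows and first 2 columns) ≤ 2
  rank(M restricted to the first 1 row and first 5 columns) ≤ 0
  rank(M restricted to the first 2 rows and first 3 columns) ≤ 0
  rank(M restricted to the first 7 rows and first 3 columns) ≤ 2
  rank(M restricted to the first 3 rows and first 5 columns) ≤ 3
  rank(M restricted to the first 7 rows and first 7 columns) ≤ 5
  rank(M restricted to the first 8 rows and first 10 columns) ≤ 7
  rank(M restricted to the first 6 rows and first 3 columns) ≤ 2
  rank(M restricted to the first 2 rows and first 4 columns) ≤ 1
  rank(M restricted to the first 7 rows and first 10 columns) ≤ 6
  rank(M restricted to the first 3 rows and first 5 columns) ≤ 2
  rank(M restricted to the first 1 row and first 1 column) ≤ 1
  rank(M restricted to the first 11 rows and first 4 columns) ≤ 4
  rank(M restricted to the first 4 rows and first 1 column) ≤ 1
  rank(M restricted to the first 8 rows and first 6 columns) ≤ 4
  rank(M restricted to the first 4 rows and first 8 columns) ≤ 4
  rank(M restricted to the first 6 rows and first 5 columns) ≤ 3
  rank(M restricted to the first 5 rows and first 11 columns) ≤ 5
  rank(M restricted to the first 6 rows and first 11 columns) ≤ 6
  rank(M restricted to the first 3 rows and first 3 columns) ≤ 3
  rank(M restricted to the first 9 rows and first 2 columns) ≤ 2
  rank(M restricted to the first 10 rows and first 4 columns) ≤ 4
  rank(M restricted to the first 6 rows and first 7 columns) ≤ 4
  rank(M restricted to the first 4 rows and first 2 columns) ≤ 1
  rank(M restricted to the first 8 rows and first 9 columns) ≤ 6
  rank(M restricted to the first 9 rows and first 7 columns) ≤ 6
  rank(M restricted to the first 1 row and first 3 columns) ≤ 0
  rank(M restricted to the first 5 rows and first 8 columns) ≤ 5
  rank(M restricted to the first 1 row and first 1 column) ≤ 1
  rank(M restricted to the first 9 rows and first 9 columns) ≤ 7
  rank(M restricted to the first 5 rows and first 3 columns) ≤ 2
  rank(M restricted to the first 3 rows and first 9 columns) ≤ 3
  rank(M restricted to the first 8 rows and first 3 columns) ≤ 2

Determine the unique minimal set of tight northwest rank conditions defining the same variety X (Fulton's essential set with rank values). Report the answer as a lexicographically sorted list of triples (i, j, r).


Propagating the 46 rank bounds to every northwest block:

  R[1]: 0, 0, 0, 0, 0, 1, 1, 1, 1, 1, 1
  R[2]: 0, 0, 0, 1, 1, 2, 2, 2, 2, 2, 2
  R[3]: 1, 1, 1, 2, 2, 3, 3, 3, 3, 3, 3
  R[4]: 1, 1, 1, 2, 2, 3, 3, 4, 4, 4, 4
  R[5]: 1, 2, 2, 3, 3, 4, 4, 5, 5, 5, 5
  R[6]: 1, 2, 2, 3, 3, 4, 4, 5, 5, 5, 6
  R[7]: 1, 2, 2, 3, 3, 4, 5, 6, 6, 6, 7
  R[8]: 1, 2, 2, 3, 3, 4, 5, 6, 6, 7, 8
  R[9]: 1, 2, 3, 4, 4, 5, 6, 7, 7, 8, 9
  R[10]: 1, 2, 3, 4, 5, 6, 7, 8, 8, 9, 10
  R[11]: 1, 2, 3, 4, 5, 6, 7, 8, 9, 10, 11

hence w(1..11) = (6, 4, 1, 8, 2, 11, 7, 10, 3, 5, 9).

D(w) has 22 cells with 10 SE-corners; essential set:

[(1, 5, 0), (2, 3, 0), (4, 3, 1), (4, 5, 2), (4, 7, 3), (6, 7, 4), (6, 10, 5), (8, 3, 2), (8, 5, 3), (8, 9, 6)]


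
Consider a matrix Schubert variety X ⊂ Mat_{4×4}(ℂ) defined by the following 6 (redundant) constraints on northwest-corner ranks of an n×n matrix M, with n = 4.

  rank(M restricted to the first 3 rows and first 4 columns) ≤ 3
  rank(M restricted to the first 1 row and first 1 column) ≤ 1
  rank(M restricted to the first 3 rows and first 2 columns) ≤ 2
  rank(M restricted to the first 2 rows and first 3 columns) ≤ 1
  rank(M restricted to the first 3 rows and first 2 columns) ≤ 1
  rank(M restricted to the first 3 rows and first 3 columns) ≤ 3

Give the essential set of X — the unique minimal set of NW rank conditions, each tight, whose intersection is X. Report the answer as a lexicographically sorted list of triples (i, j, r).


Computing R[i][j] = min implied NW-rank bound (n=4, 6 conditions):

  1 1 1 1
  1 1 1 2
  1 1 2 3
  1 2 3 4

the unique w with this rank table is (1, 4, 3, 2).

ℓ(w)=3; the 2 essential cells (i,j,r):

[(2, 3, 1), (3, 2, 1)]


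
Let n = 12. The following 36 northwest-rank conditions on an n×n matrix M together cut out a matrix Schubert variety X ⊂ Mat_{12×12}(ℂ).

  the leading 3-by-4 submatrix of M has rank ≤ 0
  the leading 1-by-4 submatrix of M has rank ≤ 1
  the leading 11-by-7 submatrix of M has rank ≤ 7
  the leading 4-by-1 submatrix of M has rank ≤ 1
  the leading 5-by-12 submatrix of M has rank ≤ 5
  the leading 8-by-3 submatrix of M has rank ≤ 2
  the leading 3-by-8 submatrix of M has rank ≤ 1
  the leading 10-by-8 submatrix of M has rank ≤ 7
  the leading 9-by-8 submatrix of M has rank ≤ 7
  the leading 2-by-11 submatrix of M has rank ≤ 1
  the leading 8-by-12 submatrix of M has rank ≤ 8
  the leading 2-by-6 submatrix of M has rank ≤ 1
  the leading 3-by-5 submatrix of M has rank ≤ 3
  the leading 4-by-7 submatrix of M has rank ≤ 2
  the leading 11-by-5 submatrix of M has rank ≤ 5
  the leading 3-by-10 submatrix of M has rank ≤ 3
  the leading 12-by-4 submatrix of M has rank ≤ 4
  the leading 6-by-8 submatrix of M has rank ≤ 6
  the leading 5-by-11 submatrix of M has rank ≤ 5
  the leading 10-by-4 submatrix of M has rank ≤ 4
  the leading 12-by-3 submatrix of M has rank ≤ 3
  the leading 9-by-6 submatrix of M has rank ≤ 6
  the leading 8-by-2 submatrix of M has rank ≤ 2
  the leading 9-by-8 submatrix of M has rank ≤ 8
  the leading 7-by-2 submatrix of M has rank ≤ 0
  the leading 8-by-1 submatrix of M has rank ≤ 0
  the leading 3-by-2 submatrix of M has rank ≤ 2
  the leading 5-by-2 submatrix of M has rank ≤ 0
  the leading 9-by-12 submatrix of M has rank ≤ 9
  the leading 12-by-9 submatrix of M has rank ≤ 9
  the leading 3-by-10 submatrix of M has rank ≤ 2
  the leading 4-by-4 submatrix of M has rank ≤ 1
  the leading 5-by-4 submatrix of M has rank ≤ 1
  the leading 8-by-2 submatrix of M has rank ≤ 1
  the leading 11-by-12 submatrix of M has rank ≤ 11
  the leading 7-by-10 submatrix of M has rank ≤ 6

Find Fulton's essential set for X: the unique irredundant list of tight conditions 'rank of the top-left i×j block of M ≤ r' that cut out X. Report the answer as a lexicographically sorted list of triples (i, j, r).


The tightest implied rank at each (i,j), from the 36 conditions:

  row 1: 0 0 0 0 1 1 1 1 1 1 1 1
  row 2: 0 0 0 0 1 1 1 1 1 1 1 2
  row 3: 0 0 0 0 1 1 1 1 2 2 2 3
  row 4: 0 0 1 1 2 2 2 2 3 3 3 4
  row 5: 0 0 1 1 2 3 3 3 4 4 4 5
  row 6: 0 0 1 2 3 4 4 4 5 5 5 6
  row 7: 0 0 1 2 3 4 5 5 6 6 6 7
  row 8: 0 1 2 3 4 5 6 6 7 7 7 8
  row 9: 1 2 3 4 5 6 7 7 8 8 8 9
  row 10: 1 2 3 4 5 6 7 7 8 9 9 10
  row 11: 1 2 3 4 5 6 7 8 9 10 10 11
  row 12: 1 2 3 4 5 6 7 8 9 10 11 12

so w = (5, 12, 9, 3, 6, 4, 7, 2, 1, 10, 8, 11).

Rothe diagram D(w) (32 cells), 7 SE-corners (essential conditions):

[(2, 11, 1), (3, 4, 0), (3, 8, 1), (5, 4, 1), (7, 2, 0), (8, 1, 0), (10, 8, 7)]


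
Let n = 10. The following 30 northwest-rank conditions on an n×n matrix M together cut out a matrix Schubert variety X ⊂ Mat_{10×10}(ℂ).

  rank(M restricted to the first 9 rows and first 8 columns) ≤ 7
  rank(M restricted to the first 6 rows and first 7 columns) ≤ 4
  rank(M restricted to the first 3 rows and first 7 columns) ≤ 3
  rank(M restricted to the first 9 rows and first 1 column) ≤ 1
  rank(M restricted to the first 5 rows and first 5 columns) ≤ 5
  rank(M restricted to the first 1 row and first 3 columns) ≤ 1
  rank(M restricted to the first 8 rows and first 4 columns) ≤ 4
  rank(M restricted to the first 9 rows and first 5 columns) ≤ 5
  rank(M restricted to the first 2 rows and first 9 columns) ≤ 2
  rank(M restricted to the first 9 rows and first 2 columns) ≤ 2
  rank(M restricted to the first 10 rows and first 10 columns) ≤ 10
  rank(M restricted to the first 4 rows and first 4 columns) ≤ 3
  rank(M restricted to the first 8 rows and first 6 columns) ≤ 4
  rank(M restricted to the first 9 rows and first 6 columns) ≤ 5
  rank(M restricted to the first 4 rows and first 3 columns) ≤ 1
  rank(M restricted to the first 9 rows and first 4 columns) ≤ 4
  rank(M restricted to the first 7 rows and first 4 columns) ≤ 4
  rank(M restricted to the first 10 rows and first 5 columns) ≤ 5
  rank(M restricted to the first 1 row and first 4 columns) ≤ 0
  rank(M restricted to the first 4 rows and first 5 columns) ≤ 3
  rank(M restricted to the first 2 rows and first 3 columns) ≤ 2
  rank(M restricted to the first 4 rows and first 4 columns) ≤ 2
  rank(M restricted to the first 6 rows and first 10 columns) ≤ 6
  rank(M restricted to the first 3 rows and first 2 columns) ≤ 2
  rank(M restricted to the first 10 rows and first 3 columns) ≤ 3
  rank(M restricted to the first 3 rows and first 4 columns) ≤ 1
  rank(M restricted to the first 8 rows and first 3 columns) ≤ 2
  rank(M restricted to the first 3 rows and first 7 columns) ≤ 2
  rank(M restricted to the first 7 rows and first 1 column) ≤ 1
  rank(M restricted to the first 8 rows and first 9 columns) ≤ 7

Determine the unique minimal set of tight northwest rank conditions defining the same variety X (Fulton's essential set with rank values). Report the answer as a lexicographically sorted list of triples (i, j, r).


The tightest implied rank at each (i,j), from the 30 conditions:

  0  0  0  0  1  1  1  1  1  1
  1  1  1  1  2  2  2  2  2  2
  1  1  1  1  2  2  2  3  3  3
  1  1  1  2  3  3  3  4  4  4
  1  2  2  3  4  4  4  5  5  5
  1  2  2  3  4  4  4  5  6  6
  1  2  2  3  4  4  5  6  7  7
  1  2  2  3  4  4  5  6  7  8
  1  2  3  4  5  5  6  7  8  9
  1  2  3  4  5  6  7  8  9  10

so w = (5, 1, 8, 4, 2, 9, 7, 10, 3, 6).

Fulton essential set (7 of the 18 Rothe cells):

[(1, 4, 0), (3, 4, 1), (3, 7, 2), (4, 3, 1), (6, 7, 4), (8, 3, 2), (8, 6, 4)]


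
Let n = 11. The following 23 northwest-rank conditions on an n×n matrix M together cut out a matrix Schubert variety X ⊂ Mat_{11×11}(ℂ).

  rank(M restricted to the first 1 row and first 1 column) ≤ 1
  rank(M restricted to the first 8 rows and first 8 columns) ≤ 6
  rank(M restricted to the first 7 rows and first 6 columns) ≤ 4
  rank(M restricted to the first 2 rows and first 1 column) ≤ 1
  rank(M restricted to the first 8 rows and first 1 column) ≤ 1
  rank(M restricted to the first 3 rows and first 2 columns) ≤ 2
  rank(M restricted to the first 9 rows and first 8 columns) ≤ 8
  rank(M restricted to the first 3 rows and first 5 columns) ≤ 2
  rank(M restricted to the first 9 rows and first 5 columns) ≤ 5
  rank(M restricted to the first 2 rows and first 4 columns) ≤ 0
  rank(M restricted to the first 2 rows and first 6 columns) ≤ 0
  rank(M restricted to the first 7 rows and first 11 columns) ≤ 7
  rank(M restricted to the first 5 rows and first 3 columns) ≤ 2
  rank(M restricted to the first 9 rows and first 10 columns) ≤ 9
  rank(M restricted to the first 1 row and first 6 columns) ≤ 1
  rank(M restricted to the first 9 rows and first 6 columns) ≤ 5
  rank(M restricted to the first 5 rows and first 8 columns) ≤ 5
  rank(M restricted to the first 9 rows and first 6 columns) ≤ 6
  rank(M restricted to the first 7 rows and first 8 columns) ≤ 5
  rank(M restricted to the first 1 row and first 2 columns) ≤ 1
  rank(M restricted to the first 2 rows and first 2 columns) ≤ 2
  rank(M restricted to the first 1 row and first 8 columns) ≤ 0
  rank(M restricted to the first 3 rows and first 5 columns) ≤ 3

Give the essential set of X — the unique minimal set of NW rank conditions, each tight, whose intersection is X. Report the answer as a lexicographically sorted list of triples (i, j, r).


Rank table r_w(11×11) implied by the 23 constraints:

  0  0  0  0  0  0  0  0  1  1  1
  0  0  0  0  0  0  1  1  2  2  2
  1  1  1  1  1  1  2  2  3  3  3
  1  2  2  2  2  2  3  3  4  4  4
  1  2  2  3  3  3  4  4  5  5  5
  1  2  3  4  4  4  5  5  6  6  6
  1  2  3  4  4  4  5  5  6  7  7
  1  2  3  4  5  5  6  6  7  8  8
  1  2  3  4  5  5  6  7  8  9  9
  1  2  3  4  5  6  7  8  9  10  10
  1  2  3  4  5  6  7  8  9  10  11

second differences of R give the permutation w = (9, 7, 1, 2, 4, 3, 10, 5, 8, 6, 11).

ℓ(w)=19; the 6 essential cells (i,j,r):

[(1, 8, 0), (2, 6, 0), (5, 3, 2), (7, 6, 4), (7, 8, 5), (9, 6, 5)]


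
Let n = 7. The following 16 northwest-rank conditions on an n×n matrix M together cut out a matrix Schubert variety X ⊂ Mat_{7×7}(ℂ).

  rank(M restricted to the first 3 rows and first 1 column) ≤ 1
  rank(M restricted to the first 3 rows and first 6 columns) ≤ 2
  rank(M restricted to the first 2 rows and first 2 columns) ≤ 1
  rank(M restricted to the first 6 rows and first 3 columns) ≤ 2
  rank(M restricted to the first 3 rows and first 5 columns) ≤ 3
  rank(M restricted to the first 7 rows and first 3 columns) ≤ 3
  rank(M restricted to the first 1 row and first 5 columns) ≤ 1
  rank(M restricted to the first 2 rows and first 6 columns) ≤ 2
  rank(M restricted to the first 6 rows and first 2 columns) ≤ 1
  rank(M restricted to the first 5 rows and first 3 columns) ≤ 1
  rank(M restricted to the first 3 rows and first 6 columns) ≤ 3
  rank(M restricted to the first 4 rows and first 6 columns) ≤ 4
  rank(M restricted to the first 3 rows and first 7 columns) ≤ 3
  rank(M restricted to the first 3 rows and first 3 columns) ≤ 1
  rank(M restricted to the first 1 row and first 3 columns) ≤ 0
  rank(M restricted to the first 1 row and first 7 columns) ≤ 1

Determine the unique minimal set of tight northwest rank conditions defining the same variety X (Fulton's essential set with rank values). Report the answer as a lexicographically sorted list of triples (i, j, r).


Reconstructing r_w from the 16 given conditions:

  R[1]: 0 0 0 1 1 1 1
  R[2]: 1 1 1 2 2 2 2
  R[3]: 1 1 1 2 2 2 3
  R[4]: 1 1 1 2 3 3 4
  R[5]: 1 1 1 2 3 4 5
  R[6]: 1 1 2 3 4 5 6
  R[7]: 1 2 3 4 5 6 7

so w = (4, 1, 7, 5, 6, 3, 2).

Rothe diagram D(w) (12 cells), 4 SE-corners (essential conditions):

[(1, 3, 0), (3, 6, 2), (5, 3, 1), (6, 2, 1)]


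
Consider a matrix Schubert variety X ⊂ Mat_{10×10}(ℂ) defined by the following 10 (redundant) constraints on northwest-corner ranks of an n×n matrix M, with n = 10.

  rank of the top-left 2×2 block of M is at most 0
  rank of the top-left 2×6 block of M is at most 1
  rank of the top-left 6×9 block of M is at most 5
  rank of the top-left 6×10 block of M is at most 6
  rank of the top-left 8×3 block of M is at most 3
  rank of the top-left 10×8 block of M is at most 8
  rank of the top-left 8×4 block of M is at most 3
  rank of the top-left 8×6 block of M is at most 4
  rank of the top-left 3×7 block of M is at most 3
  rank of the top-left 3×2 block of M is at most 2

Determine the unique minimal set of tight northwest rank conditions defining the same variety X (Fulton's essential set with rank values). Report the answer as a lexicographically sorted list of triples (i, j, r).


Reconstructing r_w from the 10 given conditions:

  i=1: 0 | 0 | 1 | 1 | 1 | 1 | 1 | 1 | 1 | 1
  i=2: 0 | 0 | 1 | 1 | 1 | 1 | 2 | 2 | 2 | 2
  i=3: 1 | 1 | 2 | 2 | 2 | 2 | 3 | 3 | 3 | 3
  i=4: 1 | 2 | 3 | 3 | 3 | 3 | 4 | 4 | 4 | 4
  i=5: 1 | 2 | 3 | 3 | 4 | 4 | 5 | 5 | 5 | 5
  i=6: 1 | 2 | 3 | 3 | 4 | 4 | 5 | 5 | 5 | 6
  i=7: 1 | 2 | 3 | 3 | 4 | 4 | 5 | 6 | 6 | 7
  i=8: 1 | 2 | 3 | 3 | 4 | 4 | 5 | 6 | 7 | 8
  i=9: 1 | 2 | 3 | 4 | 5 | 5 | 6 | 7 | 8 | 9
  i=10: 1 | 2 | 3 | 4 | 5 | 6 | 7 | 8 | 9 | 10

the unique w with this rank table is (3, 7, 1, 2, 5, 10, 8, 9, 4, 6).

D(w) has 16 cells with 5 SE-corners; essential set:

[(2, 2, 0), (2, 6, 1), (6, 9, 5), (8, 4, 3), (8, 6, 4)]


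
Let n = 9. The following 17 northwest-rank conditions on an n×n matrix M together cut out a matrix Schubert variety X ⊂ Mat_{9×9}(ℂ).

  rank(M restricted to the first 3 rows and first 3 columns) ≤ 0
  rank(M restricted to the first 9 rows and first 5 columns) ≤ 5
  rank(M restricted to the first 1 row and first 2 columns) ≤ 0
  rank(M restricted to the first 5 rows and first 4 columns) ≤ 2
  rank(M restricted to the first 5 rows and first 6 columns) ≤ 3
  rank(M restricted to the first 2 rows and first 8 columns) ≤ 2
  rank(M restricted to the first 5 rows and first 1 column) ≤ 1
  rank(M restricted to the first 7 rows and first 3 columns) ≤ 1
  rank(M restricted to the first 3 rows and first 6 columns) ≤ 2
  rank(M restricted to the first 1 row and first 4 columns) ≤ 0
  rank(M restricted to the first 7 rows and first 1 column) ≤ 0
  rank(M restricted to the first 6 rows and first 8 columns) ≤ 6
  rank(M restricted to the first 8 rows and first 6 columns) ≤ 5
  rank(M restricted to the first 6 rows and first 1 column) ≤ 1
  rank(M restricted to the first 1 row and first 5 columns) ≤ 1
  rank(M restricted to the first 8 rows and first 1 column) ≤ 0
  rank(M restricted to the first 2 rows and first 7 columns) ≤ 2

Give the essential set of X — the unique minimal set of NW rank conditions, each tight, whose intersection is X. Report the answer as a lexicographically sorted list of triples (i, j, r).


Recovering R(i,j) via the rank-extension bound from the 17 conditions:

  row 1: 0, 0, 0, 0, 1, 1, 1, 1, 1
  row 2: 0, 0, 0, 1, 2, 2, 2, 2, 2
  row 3: 0, 0, 0, 1, 2, 2, 3, 3, 3
  row 4: 0, 1, 1, 2, 3, 3, 4, 4, 4
  row 5: 0, 1, 1, 2, 3, 3, 4, 5, 5
  row 6: 0, 1, 1, 2, 3, 4, 5, 6, 6
  row 7: 0, 1, 1, 2, 3, 4, 5, 6, 7
  row 8: 0, 1, 2, 3, 4, 5, 6, 7, 8
  row 9: 1, 2, 3, 4, 5, 6, 7, 8, 9

giving w = (5, 4, 7, 2, 8, 6, 9, 3, 1) via Δ²R.

D(w) has 20 cells with 6 SE-corners; essential set:

[(1, 4, 0), (3, 3, 0), (3, 6, 2), (5, 6, 3), (7, 3, 1), (8, 1, 0)]


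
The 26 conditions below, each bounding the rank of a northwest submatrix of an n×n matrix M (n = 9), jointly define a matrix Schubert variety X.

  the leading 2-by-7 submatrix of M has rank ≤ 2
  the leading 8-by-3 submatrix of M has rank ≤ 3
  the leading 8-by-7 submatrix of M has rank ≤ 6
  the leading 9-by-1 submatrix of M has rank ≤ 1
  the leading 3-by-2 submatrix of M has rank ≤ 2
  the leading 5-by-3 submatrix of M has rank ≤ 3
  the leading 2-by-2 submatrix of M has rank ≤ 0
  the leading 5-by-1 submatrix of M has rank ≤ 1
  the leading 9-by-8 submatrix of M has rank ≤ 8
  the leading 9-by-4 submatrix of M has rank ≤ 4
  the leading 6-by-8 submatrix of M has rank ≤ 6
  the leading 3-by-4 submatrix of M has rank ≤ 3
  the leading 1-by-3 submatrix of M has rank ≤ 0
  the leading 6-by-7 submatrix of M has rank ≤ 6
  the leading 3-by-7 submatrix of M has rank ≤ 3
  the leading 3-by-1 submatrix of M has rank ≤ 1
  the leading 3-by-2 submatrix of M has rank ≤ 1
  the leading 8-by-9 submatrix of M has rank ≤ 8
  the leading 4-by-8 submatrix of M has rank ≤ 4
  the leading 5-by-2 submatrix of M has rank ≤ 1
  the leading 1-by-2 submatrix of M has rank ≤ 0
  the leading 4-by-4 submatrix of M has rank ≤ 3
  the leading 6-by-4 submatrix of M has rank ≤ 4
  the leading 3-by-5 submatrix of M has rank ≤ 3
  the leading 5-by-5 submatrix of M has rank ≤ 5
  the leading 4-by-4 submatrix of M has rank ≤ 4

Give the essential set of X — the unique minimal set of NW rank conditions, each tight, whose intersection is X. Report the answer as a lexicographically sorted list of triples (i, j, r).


Rank table r_w(9×9) implied by the 26 constraints:

  row 1: 0 0 0 1 1 1 1 1 1
  row 2: 0 0 1 2 2 2 2 2 2
  row 3: 1 1 2 3 3 3 3 3 3
  row 4: 1 1 2 3 4 4 4 4 4
  row 5: 1 1 2 3 4 5 5 5 5
  row 6: 1 2 3 4 5 6 6 6 6
  row 7: 1 2 3 4 5 6 6 7 7
  row 8: 1 2 3 4 5 6 6 7 8
  row 9: 1 2 3 4 5 6 7 8 9

so w = (4, 3, 1, 5, 6, 2, 8, 9, 7).

|D(w)|=9, |Ess(w)|=4:

[(1, 3, 0), (2, 2, 0), (5, 2, 1), (8, 7, 6)]


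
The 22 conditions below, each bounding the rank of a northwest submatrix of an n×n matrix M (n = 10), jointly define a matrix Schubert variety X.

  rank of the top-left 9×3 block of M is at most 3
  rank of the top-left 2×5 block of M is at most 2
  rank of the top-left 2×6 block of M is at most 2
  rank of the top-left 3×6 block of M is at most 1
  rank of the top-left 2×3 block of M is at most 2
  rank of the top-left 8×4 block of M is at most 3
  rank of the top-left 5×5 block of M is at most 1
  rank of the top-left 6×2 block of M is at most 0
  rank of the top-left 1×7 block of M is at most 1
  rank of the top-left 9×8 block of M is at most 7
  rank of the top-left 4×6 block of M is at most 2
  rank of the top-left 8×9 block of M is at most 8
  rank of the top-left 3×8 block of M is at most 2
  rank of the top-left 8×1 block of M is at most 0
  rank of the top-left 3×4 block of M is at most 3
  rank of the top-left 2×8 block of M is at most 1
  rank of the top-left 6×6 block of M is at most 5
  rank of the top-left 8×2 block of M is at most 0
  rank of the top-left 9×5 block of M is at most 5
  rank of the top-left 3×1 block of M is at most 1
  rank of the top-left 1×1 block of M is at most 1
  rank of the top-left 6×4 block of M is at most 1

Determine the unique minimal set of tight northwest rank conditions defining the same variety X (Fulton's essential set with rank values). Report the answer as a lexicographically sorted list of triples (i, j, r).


Computing R[i][j] = min implied NW-rank bound (n=10, 22 conditions):

  i=1: 0 | 0 | 1 | 1 | 1 | 1 | 1 | 1 | 1 | 1
  i=2: 0 | 0 | 1 | 1 | 1 | 1 | 1 | 1 | 2 | 2
  i=3: 0 | 0 | 1 | 1 | 1 | 1 | 2 | 2 | 3 | 3
  i=4: 0 | 0 | 1 | 1 | 1 | 2 | 3 | 3 | 4 | 4
  i=5: 0 | 0 | 1 | 1 | 1 | 2 | 3 | 4 | 5 | 5
  i=6: 0 | 0 | 1 | 1 | 2 | 3 | 4 | 5 | 6 | 6
  i=7: 0 | 0 | 1 | 2 | 3 | 4 | 5 | 6 | 7 | 7
  i=8: 0 | 0 | 1 | 2 | 3 | 4 | 5 | 6 | 7 | 8
  i=9: 1 | 1 | 2 | 3 | 4 | 5 | 6 | 7 | 8 | 9
  i=10: 1 | 2 | 3 | 4 | 5 | 6 | 7 | 8 | 9 | 10

hence w(1..10) = (3, 9, 7, 6, 8, 5, 4, 10, 1, 2).

Fulton essential set (5 of the 29 Rothe cells):

[(2, 8, 1), (3, 6, 1), (5, 5, 1), (6, 4, 1), (8, 2, 0)]


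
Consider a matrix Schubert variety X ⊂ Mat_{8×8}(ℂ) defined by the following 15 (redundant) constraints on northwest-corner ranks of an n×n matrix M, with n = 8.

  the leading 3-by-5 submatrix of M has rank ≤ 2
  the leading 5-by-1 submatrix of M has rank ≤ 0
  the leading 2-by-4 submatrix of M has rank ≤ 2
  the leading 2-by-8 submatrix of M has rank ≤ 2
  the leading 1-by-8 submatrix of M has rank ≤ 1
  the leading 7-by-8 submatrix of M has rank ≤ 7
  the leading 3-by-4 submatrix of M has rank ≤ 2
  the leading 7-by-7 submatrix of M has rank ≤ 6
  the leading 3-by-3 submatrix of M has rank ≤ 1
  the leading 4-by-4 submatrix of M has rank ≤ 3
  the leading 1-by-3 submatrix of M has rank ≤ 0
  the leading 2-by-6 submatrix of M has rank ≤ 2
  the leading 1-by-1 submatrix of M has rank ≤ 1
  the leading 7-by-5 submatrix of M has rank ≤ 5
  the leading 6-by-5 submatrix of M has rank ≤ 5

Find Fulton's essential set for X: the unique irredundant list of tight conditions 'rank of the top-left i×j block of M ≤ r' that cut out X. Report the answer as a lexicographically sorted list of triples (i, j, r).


Rank table r_w(8×8) implied by the 15 constraints:

  R[1]: 0, 0, 0, 1, 1, 1, 1, 1
  R[2]: 0, 1, 1, 2, 2, 2, 2, 2
  R[3]: 0, 1, 1, 2, 2, 3, 3, 3
  R[4]: 0, 1, 2, 3, 3, 4, 4, 4
  R[5]: 0, 1, 2, 3, 4, 5, 5, 5
  R[6]: 1, 2, 3, 4, 5, 6, 6, 6
  R[7]: 1, 2, 3, 4, 5, 6, 6, 7
  R[8]: 1, 2, 3, 4, 5, 6, 7, 8

hence w(1..8) = (4, 2, 6, 3, 5, 1, 8, 7).

D(w) has 10 cells with 5 SE-corners; essential set:

[(1, 3, 0), (3, 3, 1), (3, 5, 2), (5, 1, 0), (7, 7, 6)]


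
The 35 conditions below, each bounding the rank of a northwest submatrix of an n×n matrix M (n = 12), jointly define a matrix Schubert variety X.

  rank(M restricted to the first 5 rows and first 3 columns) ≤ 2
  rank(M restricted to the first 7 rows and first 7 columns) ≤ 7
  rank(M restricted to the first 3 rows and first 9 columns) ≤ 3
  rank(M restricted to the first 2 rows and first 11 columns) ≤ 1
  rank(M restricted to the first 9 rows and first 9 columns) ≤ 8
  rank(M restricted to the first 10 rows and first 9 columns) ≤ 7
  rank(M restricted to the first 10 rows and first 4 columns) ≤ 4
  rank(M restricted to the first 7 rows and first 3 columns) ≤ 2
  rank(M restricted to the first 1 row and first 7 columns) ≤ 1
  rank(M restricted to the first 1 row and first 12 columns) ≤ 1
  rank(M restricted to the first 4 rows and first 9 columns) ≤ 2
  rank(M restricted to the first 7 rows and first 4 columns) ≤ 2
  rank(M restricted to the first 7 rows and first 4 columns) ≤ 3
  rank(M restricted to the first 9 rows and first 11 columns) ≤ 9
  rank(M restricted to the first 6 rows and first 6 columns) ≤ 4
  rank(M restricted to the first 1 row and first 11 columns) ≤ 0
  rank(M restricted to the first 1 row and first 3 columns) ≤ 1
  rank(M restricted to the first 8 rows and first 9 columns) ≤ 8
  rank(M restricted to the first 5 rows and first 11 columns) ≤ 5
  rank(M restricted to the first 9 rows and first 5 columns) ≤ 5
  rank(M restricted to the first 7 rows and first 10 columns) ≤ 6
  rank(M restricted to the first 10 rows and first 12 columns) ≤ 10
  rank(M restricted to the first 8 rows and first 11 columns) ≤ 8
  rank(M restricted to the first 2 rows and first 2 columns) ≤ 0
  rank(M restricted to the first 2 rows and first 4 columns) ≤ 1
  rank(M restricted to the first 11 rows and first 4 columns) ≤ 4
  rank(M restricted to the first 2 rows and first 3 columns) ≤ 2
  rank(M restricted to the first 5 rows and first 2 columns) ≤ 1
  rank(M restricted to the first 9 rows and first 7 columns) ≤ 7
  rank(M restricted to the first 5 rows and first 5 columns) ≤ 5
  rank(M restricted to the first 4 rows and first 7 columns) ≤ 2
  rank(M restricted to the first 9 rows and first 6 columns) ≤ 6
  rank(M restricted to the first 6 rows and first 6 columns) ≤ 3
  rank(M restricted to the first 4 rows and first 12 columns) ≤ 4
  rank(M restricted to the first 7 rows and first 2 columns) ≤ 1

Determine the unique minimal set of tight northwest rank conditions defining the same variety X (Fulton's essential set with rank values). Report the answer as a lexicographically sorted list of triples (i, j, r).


Reconstructing r_w from the 35 given conditions:

  row 1: 0 0 0 0 0 0 0 0 0 0 0 1
  row 2: 0 0 1 1 1 1 1 1 1 1 1 2
  row 3: 1 1 2 2 2 2 2 2 2 2 2 3
  row 4: 1 1 2 2 2 2 2 2 2 3 3 4
  row 5: 1 1 2 2 3 3 3 3 3 4 4 5
  row 6: 1 1 2 2 3 3 4 4 4 5 5 6
  row 7: 1 1 2 2 3 4 5 5 5 6 6 7
  row 8: 1 2 3 3 4 5 6 6 6 7 7 8
  row 9: 1 2 3 4 5 6 7 7 7 8 8 9
  row 10: 1 2 3 4 5 6 7 7 7 8 9 10
  row 11: 1 2 3 4 5 6 7 8 8 9 10 11
  row 12: 1 2 3 4 5 6 7 8 9 10 11 12

so w = (12, 3, 1, 10, 5, 7, 6, 2, 4, 11, 8, 9).

D(w) has 29 cells with 7 SE-corners; essential set:

[(1, 11, 0), (2, 2, 0), (4, 9, 2), (6, 6, 3), (7, 2, 1), (7, 4, 2), (10, 9, 7)]


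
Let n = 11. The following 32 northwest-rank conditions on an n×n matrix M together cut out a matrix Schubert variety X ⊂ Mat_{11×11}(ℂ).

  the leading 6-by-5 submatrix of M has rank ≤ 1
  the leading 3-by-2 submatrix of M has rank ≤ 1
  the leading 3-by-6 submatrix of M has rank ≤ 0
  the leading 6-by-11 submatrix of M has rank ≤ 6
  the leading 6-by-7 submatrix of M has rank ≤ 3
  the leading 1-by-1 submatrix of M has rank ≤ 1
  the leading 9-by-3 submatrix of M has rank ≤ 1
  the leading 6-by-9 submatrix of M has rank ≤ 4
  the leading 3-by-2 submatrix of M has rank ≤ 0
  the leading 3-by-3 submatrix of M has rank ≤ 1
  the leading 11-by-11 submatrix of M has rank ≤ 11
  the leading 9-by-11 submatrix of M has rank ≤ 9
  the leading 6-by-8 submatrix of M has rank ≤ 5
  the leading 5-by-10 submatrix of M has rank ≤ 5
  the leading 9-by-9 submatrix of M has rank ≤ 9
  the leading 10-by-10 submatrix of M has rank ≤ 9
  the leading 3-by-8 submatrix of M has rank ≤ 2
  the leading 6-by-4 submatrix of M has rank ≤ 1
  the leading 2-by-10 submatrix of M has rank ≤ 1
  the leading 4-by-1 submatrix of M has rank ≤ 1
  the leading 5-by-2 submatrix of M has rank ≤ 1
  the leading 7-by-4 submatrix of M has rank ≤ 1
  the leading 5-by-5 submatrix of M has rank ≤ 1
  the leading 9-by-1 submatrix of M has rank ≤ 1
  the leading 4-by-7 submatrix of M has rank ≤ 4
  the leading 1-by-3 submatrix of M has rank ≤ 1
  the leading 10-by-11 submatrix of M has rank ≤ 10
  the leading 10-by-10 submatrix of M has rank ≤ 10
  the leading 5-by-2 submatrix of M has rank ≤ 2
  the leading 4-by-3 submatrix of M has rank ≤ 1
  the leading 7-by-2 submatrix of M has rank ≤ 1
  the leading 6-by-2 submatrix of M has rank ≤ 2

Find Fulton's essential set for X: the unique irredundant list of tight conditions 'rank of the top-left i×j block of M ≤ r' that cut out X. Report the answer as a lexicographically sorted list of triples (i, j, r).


Computing R[i][j] = min implied NW-rank bound (n=11, 32 conditions):

  R[1]: 0 0 0 0 0 0 1 1 1 1 1
  R[2]: 0 0 0 0 0 0 1 1 1 1 2
  R[3]: 0 0 0 0 0 0 1 2 2 2 3
  R[4]: 1 1 1 1 1 1 2 3 3 3 4
  R[5]: 1 1 1 1 1 2 3 4 4 4 5
  R[6]: 1 1 1 1 1 2 3 4 4 5 6
  R[7]: 1 1 1 1 2 3 4 5 5 6 7
  R[8]: 1 1 1 2 3 4 5 6 6 7 8
  R[9]: 1 1 1 2 3 4 5 6 7 8 9
  R[10]: 1 2 2 3 4 5 6 7 8 9 10
  R[11]: 1 2 3 4 5 6 7 8 9 10 11

hence w(1..11) = (7, 11, 8, 1, 6, 10, 5, 4, 9, 2, 3).

6 SE-corners of the 37-cell Rothe diagram give Ess(w):

[(2, 10, 1), (3, 6, 0), (6, 5, 1), (6, 9, 4), (7, 4, 1), (9, 3, 1)]
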